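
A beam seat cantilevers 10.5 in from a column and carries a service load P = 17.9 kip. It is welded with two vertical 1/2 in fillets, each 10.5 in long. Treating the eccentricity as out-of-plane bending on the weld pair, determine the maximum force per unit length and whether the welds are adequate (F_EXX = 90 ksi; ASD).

L_w = 2 × 10.5 = 21 in; section modulus (unit throat) S = 2 × L²/6 = 36.75 in².
Direct shear f_v = P/L_w = 17.9/21 = 0.8524 kip/in.
Moment M = P × e = 17.9 × 10.5 = 187.95 kip·in; bending f_b = M/S = 5.114 kip/in.
f_max = √(f_v² + f_b²) = √(0.8524² + 5.114²) = 5.185 kip/in.
r_n/Ω = (1/2.0) × 0.6 × 90 × (0.707 × 0.5) = 9.544 kip/in → adequate.

f_max ≈ 5.18 kip/in; adequate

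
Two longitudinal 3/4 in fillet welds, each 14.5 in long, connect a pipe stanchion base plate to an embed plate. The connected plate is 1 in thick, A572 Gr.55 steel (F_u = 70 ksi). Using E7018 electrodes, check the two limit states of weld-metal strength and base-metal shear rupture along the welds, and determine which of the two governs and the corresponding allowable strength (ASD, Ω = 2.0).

R_n/Ω ≈ 323 kip (weld metal governs)

E70XX → F_EXX = 70 ksi.
t_e = 0.707 × 0.75 = 0.5302 in; L = 29 in.
Weld metal: R_n/Ω = (1/2.0) × 0.6 × 70 × 0.5302 × 29 = 322.9 kip.
Base metal (shear rupture): R_n/Ω = (1/2.0) × 0.6 × 70 × 1 × 29 = 609 kip.
Governing: weld metal.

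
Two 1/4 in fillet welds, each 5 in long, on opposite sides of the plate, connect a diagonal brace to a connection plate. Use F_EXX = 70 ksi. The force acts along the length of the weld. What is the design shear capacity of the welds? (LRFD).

φR_n ≈ 55.7 kips

Effective throat t_e = 0.707 × 0.25 = 0.1767 in.
Total length L = 10 in; A_we = 0.1767 × 10 = 1.767 in².
F_nw = 0.6 F_EXX = 0.6 × 70 = 42 ksi.
φR_n = 0.75 × 42 × 1.767 = 55.68 kips.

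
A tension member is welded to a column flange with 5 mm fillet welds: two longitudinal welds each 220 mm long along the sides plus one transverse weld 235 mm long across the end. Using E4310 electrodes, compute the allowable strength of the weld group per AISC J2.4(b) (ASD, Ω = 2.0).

E43XX → F_EXX = 430 MPa.
t_e = 0.707 × 5 = 3.535 mm.
R_nwl = 0.6 × 430 × 3.535 × 440 × 10⁻³ = 401.3 kN (longitudinal, 2 welds).
R_nwt = 0.6 × 430 × 3.535 × 235 × 10⁻³ = 214.3 kN (transverse, base value).
(i) R_nwl + R_nwt = 615.6 kN; (ii) 0.85 R_nwl + 1.5 R_nwt = 662.6 kN.
R_n = max = 662.6 kN [governs: (ii)]; R_n/Ω = 331.3 kN.

R_n/Ω ≈ 331 kN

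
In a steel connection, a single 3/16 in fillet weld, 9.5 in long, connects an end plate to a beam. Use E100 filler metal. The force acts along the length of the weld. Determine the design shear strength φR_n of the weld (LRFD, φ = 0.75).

φR_n ≈ 56.7 kips

E100XX → F_EXX = 100 ksi.
Effective throat t_e = 0.707 × 0.1875 = 0.1326 in.
Total length L = 9.5 in; A_we = 0.1326 × 9.5 = 1.259 in².
F_nw = 0.6 F_EXX = 0.6 × 100 = 60 ksi.
φR_n = 0.75 × 60 × 1.259 = 56.67 kips.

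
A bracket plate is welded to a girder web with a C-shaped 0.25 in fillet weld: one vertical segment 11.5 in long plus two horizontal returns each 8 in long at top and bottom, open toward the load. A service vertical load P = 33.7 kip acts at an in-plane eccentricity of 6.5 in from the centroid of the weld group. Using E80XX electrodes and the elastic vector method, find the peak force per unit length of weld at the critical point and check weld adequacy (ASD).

E80XX → F_EXX = 80 ksi.
Total weld length L_w = 27.5 in. Treat welds as unit-width lines.
Centroid: x̄ = 2×8×4 / 27.5 = 2.327 in from the vertical weld.
Polar moment about centroid: J = I_x + I_y = [11.5³/12 + 2×8×5.75²] + [11.5×2.327² + 2(8³/12 + 8×1.673²)] = 848.1 in³.
Direct shear f_v = P/L_w = 33.7 / 27.5 = 1.225 kip/in (vertical).
Torsion M = P·e = 33.7 × 6.5 = 219.05 kip·in.
Critical point at (x, y) = (5.673, 5.75) from centroid. f_tx = M·y/J = 1.485 kip/in; f_ty = M·x/J = 1.465 kip/in.
Resultant f_max = √[f_tx² + (f_v + f_ty)²] = √[1.485² + (1.225 + 1.465)²] = 3.073 kip/in.
Capacity per unit length: r_n/Ω = (1/2.0) × 0.6 × 80 × (0.707 × 0.25) = 4.242 kip/in.
3.073 ≤ 4.242 → adequate.

f_max ≈ 3.07 kip/in; adequate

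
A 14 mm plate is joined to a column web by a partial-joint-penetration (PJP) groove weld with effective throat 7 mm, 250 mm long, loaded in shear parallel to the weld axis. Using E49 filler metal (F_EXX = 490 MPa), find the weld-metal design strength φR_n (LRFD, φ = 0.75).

φR_n ≈ 386 kN

Effective throat (given) t_e = 7 mm.
A_we = 7 × 250 = 1750 mm².
F_nw = 0.6 F_EXX = 294 MPa.
φR_n = 0.75 × 294 × 1750 × 10⁻³ = 385.9 kN.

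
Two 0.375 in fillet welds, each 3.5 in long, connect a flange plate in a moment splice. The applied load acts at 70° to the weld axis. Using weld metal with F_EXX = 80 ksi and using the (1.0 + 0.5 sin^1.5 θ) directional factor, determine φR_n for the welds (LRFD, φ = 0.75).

φR_n ≈ 97.2 kips

t_e = 0.707 × 0.375 = 0.2651 in; A_we = 0.2651 × 7 = 1.856 in².
Directional factor: 1.0 + 0.5 sin^1.5(70°) = 1.455.
F_nw = 0.6 × 80 × 1.455 = 69.86 ksi.
φR_n = 0.75 × 69.86 × 1.856 = 97.24 kips.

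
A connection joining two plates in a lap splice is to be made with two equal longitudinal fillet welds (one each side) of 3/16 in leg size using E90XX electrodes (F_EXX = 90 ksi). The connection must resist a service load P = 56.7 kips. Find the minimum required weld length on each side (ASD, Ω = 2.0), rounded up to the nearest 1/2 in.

L = 8 in on each side

Throat t_e = 0.707 × 0.1875 = 0.1326 in.
r_n/Ω = (0.6 × 90 × 0.1326) / 2.0 = 3.579 kip/in.
L_req = P / (r_n/Ω) = 56.7 / 3.579 = 15.84 in total.
Per side: 15.84 / 2 = 7.921 in.
Round up → use L = 8 in on each side.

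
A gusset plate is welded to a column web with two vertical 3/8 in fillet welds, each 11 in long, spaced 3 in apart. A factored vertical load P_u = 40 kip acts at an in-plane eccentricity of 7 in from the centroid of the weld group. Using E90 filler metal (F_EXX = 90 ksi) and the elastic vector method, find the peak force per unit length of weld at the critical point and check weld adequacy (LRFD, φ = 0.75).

Total weld length L_w = 22 in. Treat welds as unit-width lines.
Polar moment about centroid: J = 2[d³/12 + d(b/2)²] = 2[11³/12 + 11×1.5²] = 271.3 in³.
Direct shear f_v = P/L_w = 40 / 22 = 1.818 kip/in (vertical).
Torsion M = P·e = 40 × 7 = 280 kip·in.
Critical point at (x, y) = (1.5, 5.5) from centroid. f_tx = M·y/J = 5.676 kip/in; f_ty = M·x/J = 1.548 kip/in.
Resultant f_max = √[f_tx² + (f_v + f_ty)²] = √[5.676² + (1.818 + 1.548)²] = 6.599 kip/in.
Capacity per unit length: φr_n = 0.75 × 0.6 × 90 × (0.707 × 0.375) = 10.74 kip/in.
6.599 ≤ 10.74 → adequate.

f_max ≈ 6.6 kip/in; adequate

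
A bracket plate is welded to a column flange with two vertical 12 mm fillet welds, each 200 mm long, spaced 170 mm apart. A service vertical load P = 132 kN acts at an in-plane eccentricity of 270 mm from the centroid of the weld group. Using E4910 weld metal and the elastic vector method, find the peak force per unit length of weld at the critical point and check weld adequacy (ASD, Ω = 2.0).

E49XX → F_EXX = 490 MPa.
Total weld length L_w = 400 mm. Treat welds as unit-width lines.
Polar moment about centroid: J = 2[d³/12 + d(b/2)²] = 2[200³/12 + 200×85²] = 4223000 mm³.
Direct shear f_v = P/L_w = 132×10³ / 400 = 330 N/mm (vertical).
Torsion M = P·e = 132×10³ × 270 = 35640000 N·mm.
Critical point at (x, y) = (85, 100) from centroid. f_tx = M·y/J = 843.9 N/mm; f_ty = M·x/J = 717.3 N/mm.
Resultant f_max = √[f_tx² + (f_v + f_ty)²] = √[843.9² + (330 + 717.3)²] = 1345 N/mm.
Capacity per unit length: r_n/Ω = (1/2.0) × 0.6 × 490 × (0.707 × 12) = 1247 N/mm.
1345 > 1247 → NOT adequate.

f_max ≈ 1340 N/mm; NOT adequate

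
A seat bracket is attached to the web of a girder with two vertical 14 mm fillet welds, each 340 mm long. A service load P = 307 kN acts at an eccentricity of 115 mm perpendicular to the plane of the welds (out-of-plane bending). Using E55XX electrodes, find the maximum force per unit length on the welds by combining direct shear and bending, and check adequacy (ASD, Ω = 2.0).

f_max ≈ 1020 N/mm; adequate

E55XX → F_EXX = 550 MPa.
L_w = 2 × 340 = 680 mm; section modulus (unit throat) S = 2 × L²/6 = 38530 mm².
Direct shear f_v = P/L_w = 307×10³/680 = 451.5 N/mm.
Moment M = P × e = 307×10³ × 115 = 35305000 N·mm; bending f_b = M/S = 916.2 N/mm.
f_max = √(f_v² + f_b²) = √(451.5² + 916.2²) = 1021 N/mm.
r_n/Ω = (1/2.0) × 0.6 × 550 × (0.707 × 14) = 1633 N/mm → adequate.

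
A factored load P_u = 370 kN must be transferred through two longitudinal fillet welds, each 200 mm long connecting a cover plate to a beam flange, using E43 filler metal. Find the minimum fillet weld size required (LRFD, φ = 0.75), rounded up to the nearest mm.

w = 7 mm

E43XX → F_EXX = 430 MPa.
Total weld length L = 400 mm.
Required throat t_e = P_u / (φ × 0.6 F_EXX × L) = 370 / (0.75 × 0.6 × 430 × 400 × 10⁻³) = 4.78 mm.
Required leg w = t_e / 0.707 = 6.761 mm → use 7 mm.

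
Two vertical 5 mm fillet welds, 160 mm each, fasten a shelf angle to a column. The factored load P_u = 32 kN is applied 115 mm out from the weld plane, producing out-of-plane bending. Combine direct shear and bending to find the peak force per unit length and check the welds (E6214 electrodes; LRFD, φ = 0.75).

f_max ≈ 443 N/mm; adequate

E62XX → F_EXX = 620 MPa.
L_w = 2 × 160 = 320 mm; section modulus (unit throat) S = 2 × L²/6 = 8533 mm².
Direct shear f_v = P/L_w = 32×10³/320 = 100 N/mm.
Moment M = P × e = 32×10³ × 115 = 3680000 N·mm; bending f_b = M/S = 431.2 N/mm.
f_max = √(f_v² + f_b²) = √(100² + 431.2²) = 442.7 N/mm.
φr_n = 0.75 × 0.6 × 620 × (0.707 × 5) = 986.3 N/mm → adequate.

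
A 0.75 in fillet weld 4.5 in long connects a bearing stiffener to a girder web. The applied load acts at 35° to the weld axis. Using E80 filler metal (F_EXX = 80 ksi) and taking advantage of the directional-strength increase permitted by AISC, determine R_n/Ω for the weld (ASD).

t_e = 0.707 × 0.75 = 0.5302 in; A_we = 0.5302 × 4.5 = 2.386 in².
Directional factor: 1.0 + 0.5 sin^1.5(35°) = 1.217.
F_nw = 0.6 × 80 × 1.217 = 58.43 ksi.
R_n/Ω = (58.43 × 2.386) / 2.0 = 69.71 kip.

R_n/Ω ≈ 69.7 kip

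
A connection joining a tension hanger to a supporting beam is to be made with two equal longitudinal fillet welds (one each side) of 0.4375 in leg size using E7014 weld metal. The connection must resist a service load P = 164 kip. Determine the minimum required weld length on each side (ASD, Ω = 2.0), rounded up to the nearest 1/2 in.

L = 13 in on each side

E70XX → F_EXX = 70 ksi.
Throat t_e = 0.707 × 0.4375 = 0.3093 in.
r_n/Ω = (0.6 × 70 × 0.3093) / 2.0 = 6.496 kip/in.
L_req = P / (r_n/Ω) = 164 / 6.496 = 25.25 in total.
Per side: 25.25 / 2 = 12.62 in.
Round up → use L = 13 in on each side.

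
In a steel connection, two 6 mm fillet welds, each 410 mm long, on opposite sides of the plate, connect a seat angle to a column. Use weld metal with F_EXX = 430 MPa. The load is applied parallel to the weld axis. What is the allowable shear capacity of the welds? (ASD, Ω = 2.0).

Effective throat t_e = 0.707 × 6 = 4.242 mm.
Total length L = 820 mm; A_we = 4.242 × 820 = 3478 mm².
F_nw = 0.6 F_EXX = 0.6 × 430 = 258 MPa.
R_n = 258 × 3478 × 10⁻³ = 897.4 kN; R_n/Ω = 897.4/2.0 = 448.7 kN.

R_n/Ω ≈ 449 kN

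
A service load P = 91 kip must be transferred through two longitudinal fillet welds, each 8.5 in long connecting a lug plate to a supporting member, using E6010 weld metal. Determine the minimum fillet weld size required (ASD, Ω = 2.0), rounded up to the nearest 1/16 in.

w = 7/16 in

E60XX → F_EXX = 60 ksi.
Total weld length L = 17 in.
Required throat t_e = P × Ω / (0.6 F_EXX × L) = 91 × 2.0 / (0.6 × 60 × 17) = 0.2974 in.
Required leg w = t_e / 0.707 = 0.4206 in → use 7/16 in.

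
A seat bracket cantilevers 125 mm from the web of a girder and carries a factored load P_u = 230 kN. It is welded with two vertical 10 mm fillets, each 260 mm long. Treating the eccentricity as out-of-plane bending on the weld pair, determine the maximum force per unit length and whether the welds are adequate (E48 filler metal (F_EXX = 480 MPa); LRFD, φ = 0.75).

f_max ≈ 1350 N/mm; adequate

L_w = 2 × 260 = 520 mm; section modulus (unit throat) S = 2 × L²/6 = 22530 mm².
Direct shear f_v = P/L_w = 230×10³/520 = 442.3 N/mm.
Moment M = P × e = 230×10³ × 125 = 28750000 N·mm; bending f_b = M/S = 1276 N/mm.
f_max = √(f_v² + f_b²) = √(442.3² + 1276²) = 1350 N/mm.
φr_n = 0.75 × 0.6 × 480 × (0.707 × 10) = 1527 N/mm → adequate.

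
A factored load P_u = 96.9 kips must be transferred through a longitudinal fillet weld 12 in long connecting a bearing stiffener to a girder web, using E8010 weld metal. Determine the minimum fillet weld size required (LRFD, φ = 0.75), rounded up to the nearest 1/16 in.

E80XX → F_EXX = 80 ksi.
Total weld length L = 12 in.
Required throat t_e = P_u / (φ × 0.6 F_EXX × L) = 96.9 / (0.75 × 0.6 × 80 × 12) = 0.2243 in.
Required leg w = t_e / 0.707 = 0.3173 in → use 3/8 in.

w = 3/8 in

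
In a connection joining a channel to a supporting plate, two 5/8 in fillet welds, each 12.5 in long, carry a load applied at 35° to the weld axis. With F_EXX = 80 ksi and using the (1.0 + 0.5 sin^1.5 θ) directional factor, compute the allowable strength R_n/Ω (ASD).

t_e = 0.707 × 0.625 = 0.4419 in; A_we = 0.4419 × 25 = 11.05 in².
Directional factor: 1.0 + 0.5 sin^1.5(35°) = 1.217.
F_nw = 0.6 × 80 × 1.217 = 58.43 ksi.
R_n/Ω = (58.43 × 11.05) / 2.0 = 322.7 kip.

R_n/Ω ≈ 323 kip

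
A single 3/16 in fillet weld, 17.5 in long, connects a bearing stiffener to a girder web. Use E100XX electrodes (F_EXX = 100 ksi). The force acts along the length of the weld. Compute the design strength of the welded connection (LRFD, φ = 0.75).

Effective throat t_e = 0.707 × 0.1875 = 0.1326 in.
Total length L = 17.5 in; A_we = 0.1326 × 17.5 = 2.32 in².
F_nw = 0.6 F_EXX = 0.6 × 100 = 60 ksi.
φR_n = 0.75 × 60 × 2.32 = 104.4 kips.

φR_n ≈ 104 kips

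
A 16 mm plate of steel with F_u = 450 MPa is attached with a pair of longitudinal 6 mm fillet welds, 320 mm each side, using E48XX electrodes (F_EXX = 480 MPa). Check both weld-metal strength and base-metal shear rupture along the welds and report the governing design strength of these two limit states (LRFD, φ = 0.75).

φR_n ≈ 586 kN (weld metal governs)

t_e = 0.707 × 6 = 4.242 mm; L = 640 mm.
Weld metal: φR_n = 0.75 × 0.6 × 480 × 4.242 × 640 × 10⁻³ = 586.4 kN.
Base metal (shear rupture): φR_n = 0.75 × 0.6 × 450 × 16 × 640 × 10⁻³ = 2074 kN.
Governing: weld metal.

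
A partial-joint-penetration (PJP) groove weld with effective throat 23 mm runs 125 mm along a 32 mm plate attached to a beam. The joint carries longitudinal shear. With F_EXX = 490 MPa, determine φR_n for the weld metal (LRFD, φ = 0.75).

Effective throat (given) t_e = 23 mm.
A_we = 23 × 125 = 2875 mm².
F_nw = 0.6 F_EXX = 294 MPa.
φR_n = 0.75 × 294 × 2875 × 10⁻³ = 633.9 kN.

φR_n ≈ 634 kN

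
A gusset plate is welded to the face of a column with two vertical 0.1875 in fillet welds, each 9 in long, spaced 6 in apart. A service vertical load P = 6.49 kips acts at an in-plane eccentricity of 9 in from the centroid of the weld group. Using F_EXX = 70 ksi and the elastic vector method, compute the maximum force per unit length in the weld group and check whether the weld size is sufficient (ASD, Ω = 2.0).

Total weld length L_w = 18 in. Treat welds as unit-width lines.
Polar moment about centroid: J = 2[d³/12 + d(b/2)²] = 2[9³/12 + 9×3²] = 283.5 in³.
Direct shear f_v = P/L_w = 6.49 / 18 = 0.3606 kip/in (vertical).
Torsion M = P·e = 6.49 × 9 = 58.41 kip·in.
Critical point at (x, y) = (3, 4.5) from centroid. f_tx = M·y/J = 0.9271 kip/in; f_ty = M·x/J = 0.6181 kip/in.
Resultant f_max = √[f_tx² + (f_v + f_ty)²] = √[0.9271² + (0.3606 + 0.6181)²] = 1.348 kip/in.
Capacity per unit length: r_n/Ω = (1/2.0) × 0.6 × 70 × (0.707 × 0.1875) = 2.784 kip/in.
1.348 ≤ 2.784 → adequate.

f_max ≈ 1.35 kip/in; adequate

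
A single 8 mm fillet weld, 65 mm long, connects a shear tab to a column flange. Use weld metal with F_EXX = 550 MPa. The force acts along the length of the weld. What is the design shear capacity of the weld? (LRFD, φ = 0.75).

φR_n ≈ 91 kN

Effective throat t_e = 0.707 × 8 = 5.656 mm.
Total length L = 65 mm; A_we = 5.656 × 65 = 367.6 mm².
F_nw = 0.6 F_EXX = 0.6 × 550 = 330 MPa.
φR_n = 0.75 × 330 × 367.6 × 10⁻³ = 90.99 kN.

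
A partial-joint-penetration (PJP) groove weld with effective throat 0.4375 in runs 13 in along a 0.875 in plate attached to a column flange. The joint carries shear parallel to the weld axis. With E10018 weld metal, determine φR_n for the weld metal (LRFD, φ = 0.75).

φR_n ≈ 256 kips

E100XX → F_EXX = 100 ksi.
Effective throat (given) t_e = 0.4375 in.
A_we = 0.4375 × 13 = 5.688 in².
F_nw = 0.6 F_EXX = 60 ksi.
φR_n = 0.75 × 60 × 5.688 = 255.9 kips.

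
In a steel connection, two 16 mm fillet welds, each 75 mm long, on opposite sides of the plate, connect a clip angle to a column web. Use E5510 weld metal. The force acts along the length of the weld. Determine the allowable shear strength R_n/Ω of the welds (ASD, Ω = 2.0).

E55XX → F_EXX = 550 MPa.
Effective throat t_e = 0.707 × 16 = 11.31 mm.
Total length L = 150 mm; A_we = 11.31 × 150 = 1697 mm².
F_nw = 0.6 F_EXX = 0.6 × 550 = 330 MPa.
R_n = 330 × 1697 × 10⁻³ = 559.9 kN; R_n/Ω = 559.9/2.0 = 280 kN.

R_n/Ω ≈ 280 kN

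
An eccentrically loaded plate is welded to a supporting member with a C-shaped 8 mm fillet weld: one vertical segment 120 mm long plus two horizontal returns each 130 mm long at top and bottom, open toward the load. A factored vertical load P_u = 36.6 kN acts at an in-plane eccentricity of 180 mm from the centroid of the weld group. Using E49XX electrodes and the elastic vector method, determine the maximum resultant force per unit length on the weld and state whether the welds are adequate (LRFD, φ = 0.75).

f_max ≈ 466 N/mm; adequate

E49XX → F_EXX = 490 MPa.
Total weld length L_w = 380 mm. Treat welds as unit-width lines.
Centroid: x̄ = 2×130×65 / 380 = 44.47 mm from the vertical weld.
Polar moment about centroid: J = I_x + I_y = [120³/12 + 2×130×60²] + [120×44.47² + 2(130³/12 + 130×20.53²)] = 1793000 mm³.
Direct shear f_v = P/L_w = 36.6×10³ / 380 = 96.32 N/mm (vertical).
Torsion M = P·e = 36.6×10³ × 180 = 6588000 N·mm.
Critical point at (x, y) = (85.53, 60) from centroid. f_tx = M·y/J = 220.4 N/mm; f_ty = M·x/J = 314.2 N/mm.
Resultant f_max = √[f_tx² + (f_v + f_ty)²] = √[220.4² + (96.32 + 314.2)²] = 466 N/mm.
Capacity per unit length: φr_n = 0.75 × 0.6 × 490 × (0.707 × 8) = 1247 N/mm.
466 ≤ 1247 → adequate.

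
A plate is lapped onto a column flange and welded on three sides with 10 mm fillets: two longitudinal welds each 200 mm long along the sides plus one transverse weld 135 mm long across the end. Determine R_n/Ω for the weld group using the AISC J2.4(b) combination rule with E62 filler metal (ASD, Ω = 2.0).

R_n/Ω ≈ 713 kN

E62XX → F_EXX = 620 MPa.
t_e = 0.707 × 10 = 7.07 mm.
R_nwl = 0.6 × 620 × 7.07 × 400 × 10⁻³ = 1052 kN (longitudinal, 2 welds).
R_nwt = 0.6 × 620 × 7.07 × 135 × 10⁻³ = 355.1 kN (transverse, base value).
(i) R_nwl + R_nwt = 1407 kN; (ii) 0.85 R_nwl + 1.5 R_nwt = 1427 kN.
R_n = max = 1427 kN [governs: (ii)]; R_n/Ω = 713.4 kN.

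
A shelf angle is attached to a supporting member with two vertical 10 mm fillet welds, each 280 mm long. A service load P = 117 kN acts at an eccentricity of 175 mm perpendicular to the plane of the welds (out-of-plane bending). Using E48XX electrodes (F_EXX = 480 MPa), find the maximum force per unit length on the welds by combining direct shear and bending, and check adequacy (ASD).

L_w = 2 × 280 = 560 mm; section modulus (unit throat) S = 2 × L²/6 = 26130 mm².
Direct shear f_v = P/L_w = 117×10³/560 = 208.9 N/mm.
Moment M = P × e = 117×10³ × 175 = 20475000 N·mm; bending f_b = M/S = 783.5 N/mm.
f_max = √(f_v² + f_b²) = √(208.9² + 783.5²) = 810.9 N/mm.
r_n/Ω = (1/2.0) × 0.6 × 480 × (0.707 × 10) = 1018 N/mm → adequate.

f_max ≈ 811 N/mm; adequate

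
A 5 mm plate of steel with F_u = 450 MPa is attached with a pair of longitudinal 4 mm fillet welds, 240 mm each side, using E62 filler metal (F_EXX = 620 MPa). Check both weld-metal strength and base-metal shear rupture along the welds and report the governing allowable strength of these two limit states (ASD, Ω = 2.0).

t_e = 0.707 × 4 = 2.828 mm; L = 480 mm.
Weld metal: R_n/Ω = (1/2.0) × 0.6 × 620 × 2.828 × 480 × 10⁻³ = 252.5 kN.
Base metal (shear rupture): R_n/Ω = (1/2.0) × 0.6 × 450 × 5 × 480 × 10⁻³ = 324 kN.
Governing: weld metal.

R_n/Ω ≈ 252 kN (weld metal governs)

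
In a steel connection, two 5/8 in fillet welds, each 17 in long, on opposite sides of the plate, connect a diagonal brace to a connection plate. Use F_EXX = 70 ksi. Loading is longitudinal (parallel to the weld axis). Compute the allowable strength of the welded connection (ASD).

R_n/Ω ≈ 315 kip

Effective throat t_e = 0.707 × 0.625 = 0.4419 in.
Total length L = 34 in; A_we = 0.4419 × 34 = 15.02 in².
F_nw = 0.6 F_EXX = 0.6 × 70 = 42 ksi.
R_n = 42 × 15.02 = 631 kip; R_n/Ω = 631/2.0 = 315.5 kip.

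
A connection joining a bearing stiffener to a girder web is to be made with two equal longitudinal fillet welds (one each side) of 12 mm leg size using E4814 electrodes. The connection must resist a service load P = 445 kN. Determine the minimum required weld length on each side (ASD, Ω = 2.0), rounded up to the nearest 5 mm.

E48XX → F_EXX = 480 MPa.
Throat t_e = 0.707 × 12 = 8.484 mm.
r_n/Ω = (0.6 × 480 × 8.484) / 2.0 = 1222 N/mm = 1.222 kN/mm.
L_req = P / (r_n/Ω) = 445 / 1.222 = 364.2 mm total.
Per side: 364.2 / 2 = 182.1 mm.
Round up → use L = 185 mm on each side.

L = 185 mm on each side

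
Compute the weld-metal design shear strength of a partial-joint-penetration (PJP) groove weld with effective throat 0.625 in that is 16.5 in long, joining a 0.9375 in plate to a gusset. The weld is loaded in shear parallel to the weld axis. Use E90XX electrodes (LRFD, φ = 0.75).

φR_n ≈ 418 kips

E90XX → F_EXX = 90 ksi.
Effective throat (given) t_e = 0.625 in.
A_we = 0.625 × 16.5 = 10.31 in².
F_nw = 0.6 F_EXX = 54 ksi.
φR_n = 0.75 × 54 × 10.31 = 417.7 kips.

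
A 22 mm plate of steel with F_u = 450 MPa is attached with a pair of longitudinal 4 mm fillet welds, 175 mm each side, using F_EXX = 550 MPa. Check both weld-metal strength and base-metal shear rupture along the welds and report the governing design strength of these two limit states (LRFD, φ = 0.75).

φR_n ≈ 245 kN (weld metal governs)

t_e = 0.707 × 4 = 2.828 mm; L = 350 mm.
Weld metal: φR_n = 0.75 × 0.6 × 550 × 2.828 × 350 × 10⁻³ = 245 kN.
Base metal (shear rupture): φR_n = 0.75 × 0.6 × 450 × 22 × 350 × 10⁻³ = 1559 kN.
Governing: weld metal.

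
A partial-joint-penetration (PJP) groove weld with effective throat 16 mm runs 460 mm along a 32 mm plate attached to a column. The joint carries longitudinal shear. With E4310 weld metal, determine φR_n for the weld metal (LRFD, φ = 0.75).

φR_n ≈ 1420 kN

E43XX → F_EXX = 430 MPa.
Effective throat (given) t_e = 16 mm.
A_we = 16 × 460 = 7360 mm².
F_nw = 0.6 F_EXX = 258 MPa.
φR_n = 0.75 × 258 × 7360 × 10⁻³ = 1424 kN.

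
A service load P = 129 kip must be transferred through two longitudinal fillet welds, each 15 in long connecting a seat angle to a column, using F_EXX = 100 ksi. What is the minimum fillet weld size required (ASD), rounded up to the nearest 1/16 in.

w = 1/4 in

Total weld length L = 30 in.
Required throat t_e = P × Ω / (0.6 F_EXX × L) = 129 × 2.0 / (0.6 × 100 × 30) = 0.1433 in.
Required leg w = t_e / 0.707 = 0.2027 in → use 1/4 in.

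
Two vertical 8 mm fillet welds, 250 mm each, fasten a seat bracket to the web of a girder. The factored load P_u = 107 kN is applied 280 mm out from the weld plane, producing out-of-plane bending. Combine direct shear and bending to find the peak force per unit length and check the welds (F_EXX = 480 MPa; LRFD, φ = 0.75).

L_w = 2 × 250 = 500 mm; section modulus (unit throat) S = 2 × L²/6 = 20830 mm².
Direct shear f_v = P/L_w = 107×10³/500 = 214 N/mm.
Moment M = P × e = 107×10³ × 280 = 29960000 N·mm; bending f_b = M/S = 1438 N/mm.
f_max = √(f_v² + f_b²) = √(214² + 1438²) = 1454 N/mm.
φr_n = 0.75 × 0.6 × 480 × (0.707 × 8) = 1222 N/mm → NOT adequate.

f_max ≈ 1450 N/mm; NOT adequate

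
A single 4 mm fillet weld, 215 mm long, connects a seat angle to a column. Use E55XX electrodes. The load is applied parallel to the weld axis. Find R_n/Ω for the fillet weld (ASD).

E55XX → F_EXX = 550 MPa.
Effective throat t_e = 0.707 × 4 = 2.828 mm.
Total length L = 215 mm; A_we = 2.828 × 215 = 608 mm².
F_nw = 0.6 F_EXX = 0.6 × 550 = 330 MPa.
R_n = 330 × 608 × 10⁻³ = 200.6 kN; R_n/Ω = 200.6/2.0 = 100.3 kN.

R_n/Ω ≈ 100 kN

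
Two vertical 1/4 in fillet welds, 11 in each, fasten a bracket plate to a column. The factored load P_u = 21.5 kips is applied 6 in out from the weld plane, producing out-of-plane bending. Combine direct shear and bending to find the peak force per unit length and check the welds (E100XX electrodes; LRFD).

f_max ≈ 3.34 kip/in; adequate

E100XX → F_EXX = 100 ksi.
L_w = 2 × 11 = 22 in; section modulus (unit throat) S = 2 × L²/6 = 40.33 in².
Direct shear f_v = P/L_w = 21.5/22 = 0.9773 kip/in.
Moment M = P × e = 21.5 × 6 = 129 kip·in; bending f_b = M/S = 3.198 kip/in.
f_max = √(f_v² + f_b²) = √(0.9773² + 3.198²) = 3.344 kip/in.
φr_n = 0.75 × 0.6 × 100 × (0.707 × 0.25) = 7.954 kip/in → adequate.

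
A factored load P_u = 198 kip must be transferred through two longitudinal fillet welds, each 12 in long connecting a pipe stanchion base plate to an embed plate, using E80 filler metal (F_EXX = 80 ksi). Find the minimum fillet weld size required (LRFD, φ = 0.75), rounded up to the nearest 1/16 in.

w = 3/8 in

Total weld length L = 24 in.
Required throat t_e = P_u / (φ × 0.6 F_EXX × L) = 198 / (0.75 × 0.6 × 80 × 24) = 0.2292 in.
Required leg w = t_e / 0.707 = 0.3241 in → use 3/8 in.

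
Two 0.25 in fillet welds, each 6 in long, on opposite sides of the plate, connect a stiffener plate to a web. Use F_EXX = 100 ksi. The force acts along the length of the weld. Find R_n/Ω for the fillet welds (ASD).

R_n/Ω ≈ 63.6 kip

Effective throat t_e = 0.707 × 0.25 = 0.1767 in.
Total length L = 12 in; A_we = 0.1767 × 12 = 2.121 in².
F_nw = 0.6 F_EXX = 0.6 × 100 = 60 ksi.
R_n = 60 × 2.121 = 127.3 kip; R_n/Ω = 127.3/2.0 = 63.63 kip.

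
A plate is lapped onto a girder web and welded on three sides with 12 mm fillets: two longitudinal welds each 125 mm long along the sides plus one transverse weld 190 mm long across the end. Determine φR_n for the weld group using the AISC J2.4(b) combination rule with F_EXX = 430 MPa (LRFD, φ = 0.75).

t_e = 0.707 × 12 = 8.484 mm.
R_nwl = 0.6 × 430 × 8.484 × 250 × 10⁻³ = 547.2 kN (longitudinal, 2 welds).
R_nwt = 0.6 × 430 × 8.484 × 190 × 10⁻³ = 415.9 kN (transverse, base value).
(i) R_nwl + R_nwt = 963.1 kN; (ii) 0.85 R_nwl + 1.5 R_nwt = 1089 kN.
R_n = max = 1089 kN [governs: (ii)]; φR_n = 816.7 kN.

φR_n ≈ 817 kN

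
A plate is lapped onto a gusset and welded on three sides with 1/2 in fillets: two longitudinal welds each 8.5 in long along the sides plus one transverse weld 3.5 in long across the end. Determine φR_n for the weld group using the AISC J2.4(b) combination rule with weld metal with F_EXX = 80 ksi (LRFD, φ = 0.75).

φR_n ≈ 261 kips

t_e = 0.707 × 0.5 = 0.3535 in.
R_nwl = 0.6 × 80 × 0.3535 × 17 = 288.5 kips (longitudinal, 2 welds).
R_nwt = 0.6 × 80 × 0.3535 × 3.5 = 59.39 kips (transverse, base value).
(i) R_nwl + R_nwt = 347.8 kips; (ii) 0.85 R_nwl + 1.5 R_nwt = 334.3 kips.
R_n = max = 347.8 kips [governs: (i)]; φR_n = 260.9 kips.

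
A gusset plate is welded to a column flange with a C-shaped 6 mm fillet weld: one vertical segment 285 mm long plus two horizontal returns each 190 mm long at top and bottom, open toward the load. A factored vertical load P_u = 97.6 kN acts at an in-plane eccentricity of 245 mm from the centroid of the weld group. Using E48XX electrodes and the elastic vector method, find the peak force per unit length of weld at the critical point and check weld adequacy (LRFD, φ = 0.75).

f_max ≈ 497 N/mm; adequate

E48XX → F_EXX = 480 MPa.
Total weld length L_w = 665 mm. Treat welds as unit-width lines.
Centroid: x̄ = 2×190×95 / 665 = 54.29 mm from the vertical weld.
Polar moment about centroid: J = I_x + I_y = [285³/12 + 2×190×142.5²] + [285×54.29² + 2(190³/12 + 190×40.71²)] = 12260000 mm³.
Direct shear f_v = P/L_w = 97.6×10³ / 665 = 146.8 N/mm (vertical).
Torsion M = P·e = 97.6×10³ × 245 = 23912000 N·mm.
Critical point at (x, y) = (135.7, 142.5) from centroid. f_tx = M·y/J = 278 N/mm; f_ty = M·x/J = 264.7 N/mm.
Resultant f_max = √[f_tx² + (f_v + f_ty)²] = √[278² + (146.8 + 264.7)²] = 496.6 N/mm.
Capacity per unit length: φr_n = 0.75 × 0.6 × 480 × (0.707 × 6) = 916.3 N/mm.
496.6 ≤ 916.3 → adequate.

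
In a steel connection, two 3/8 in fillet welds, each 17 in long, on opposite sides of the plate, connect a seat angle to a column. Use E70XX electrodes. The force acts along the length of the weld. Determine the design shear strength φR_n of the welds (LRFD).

E70XX → F_EXX = 70 ksi.
Effective throat t_e = 0.707 × 0.375 = 0.2651 in.
Total length L = 34 in; A_we = 0.2651 × 34 = 9.014 in².
F_nw = 0.6 F_EXX = 0.6 × 70 = 42 ksi.
φR_n = 0.75 × 42 × 9.014 = 283.9 kip.

φR_n ≈ 284 kip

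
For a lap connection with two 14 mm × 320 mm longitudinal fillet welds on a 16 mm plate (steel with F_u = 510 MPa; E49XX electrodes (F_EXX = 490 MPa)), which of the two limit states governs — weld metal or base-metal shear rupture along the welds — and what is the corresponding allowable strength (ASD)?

R_n/Ω ≈ 931 kN (weld metal governs)

t_e = 0.707 × 14 = 9.898 mm; L = 640 mm.
Weld metal: R_n/Ω = (1/2.0) × 0.6 × 490 × 9.898 × 640 × 10⁻³ = 931.2 kN.
Base metal (shear rupture): R_n/Ω = (1/2.0) × 0.6 × 510 × 16 × 640 × 10⁻³ = 1567 kN.
Governing: weld metal.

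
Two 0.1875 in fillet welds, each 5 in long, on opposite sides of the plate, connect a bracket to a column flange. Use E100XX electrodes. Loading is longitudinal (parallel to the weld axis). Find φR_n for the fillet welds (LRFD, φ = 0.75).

φR_n ≈ 59.7 kips

E100XX → F_EXX = 100 ksi.
Effective throat t_e = 0.707 × 0.1875 = 0.1326 in.
Total length L = 10 in; A_we = 0.1326 × 10 = 1.326 in².
F_nw = 0.6 F_EXX = 0.6 × 100 = 60 ksi.
φR_n = 0.75 × 60 × 1.326 = 59.65 kips.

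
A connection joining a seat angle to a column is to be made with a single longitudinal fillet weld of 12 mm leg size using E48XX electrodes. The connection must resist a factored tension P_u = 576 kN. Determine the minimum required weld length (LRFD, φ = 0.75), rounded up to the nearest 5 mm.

L = 315 mm

E48XX → F_EXX = 480 MPa.
Throat t_e = 0.707 × 12 = 8.484 mm.
φr_n = 0.75 × 0.6 × 480 × 8.484 × 10⁻³ = 1.833 kN/mm.
L_req = P_u / φr_n = 576 / 1.833 = 314.3 mm total.
Round up → use L = 315 mm.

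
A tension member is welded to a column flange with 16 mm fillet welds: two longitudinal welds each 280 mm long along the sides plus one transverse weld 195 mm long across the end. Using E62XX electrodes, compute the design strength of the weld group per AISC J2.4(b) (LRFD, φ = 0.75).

φR_n ≈ 2430 kN

E62XX → F_EXX = 620 MPa.
t_e = 0.707 × 16 = 11.31 mm.
R_nwl = 0.6 × 620 × 11.31 × 560 × 10⁻³ = 2357 kN (longitudinal, 2 welds).
R_nwt = 0.6 × 620 × 11.31 × 195 × 10⁻³ = 820.6 kN (transverse, base value).
(i) R_nwl + R_nwt = 3177 kN; (ii) 0.85 R_nwl + 1.5 R_nwt = 3234 kN.
R_n = max = 3234 kN [governs: (ii)]; φR_n = 2425 kN.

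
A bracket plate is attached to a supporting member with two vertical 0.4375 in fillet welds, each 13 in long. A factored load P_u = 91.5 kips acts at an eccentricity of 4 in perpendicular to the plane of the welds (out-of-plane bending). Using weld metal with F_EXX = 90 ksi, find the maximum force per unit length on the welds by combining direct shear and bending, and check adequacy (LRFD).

f_max ≈ 7.39 kip/in; adequate

L_w = 2 × 13 = 26 in; section modulus (unit throat) S = 2 × L²/6 = 56.33 in².
Direct shear f_v = P/L_w = 91.5/26 = 3.519 kip/in.
Moment M = P × e = 91.5 × 4 = 366 kip·in; bending f_b = M/S = 6.497 kip/in.
f_max = √(f_v² + f_b²) = √(3.519² + 6.497²) = 7.389 kip/in.
φr_n = 0.75 × 0.6 × 90 × (0.707 × 0.4375) = 12.53 kip/in → adequate.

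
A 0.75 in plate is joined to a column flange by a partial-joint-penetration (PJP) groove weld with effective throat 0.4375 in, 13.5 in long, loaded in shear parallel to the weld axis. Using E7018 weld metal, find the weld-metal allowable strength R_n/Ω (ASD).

R_n/Ω ≈ 124 kips

E70XX → F_EXX = 70 ksi.
Effective throat (given) t_e = 0.4375 in.
A_we = 0.4375 × 13.5 = 5.906 in².
F_nw = 0.6 F_EXX = 42 ksi.
R_n/Ω = (42 × 5.906) / 2.0 = 124 kips.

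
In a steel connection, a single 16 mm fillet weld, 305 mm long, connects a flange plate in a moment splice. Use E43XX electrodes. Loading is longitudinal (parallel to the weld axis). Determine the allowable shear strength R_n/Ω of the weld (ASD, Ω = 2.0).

R_n/Ω ≈ 445 kN

E43XX → F_EXX = 430 MPa.
Effective throat t_e = 0.707 × 16 = 11.31 mm.
Total length L = 305 mm; A_we = 11.31 × 305 = 3450 mm².
F_nw = 0.6 F_EXX = 0.6 × 430 = 258 MPa.
R_n = 258 × 3450 × 10⁻³ = 890.1 kN; R_n/Ω = 890.1/2.0 = 445.1 kN.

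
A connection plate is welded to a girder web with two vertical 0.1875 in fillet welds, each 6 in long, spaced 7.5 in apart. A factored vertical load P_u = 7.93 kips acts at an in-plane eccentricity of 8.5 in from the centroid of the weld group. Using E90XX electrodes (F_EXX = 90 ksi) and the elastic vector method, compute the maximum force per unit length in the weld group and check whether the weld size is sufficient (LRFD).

f_max ≈ 2.14 kip/in; adequate

Total weld length L_w = 12 in. Treat welds as unit-width lines.
Polar moment about centroid: J = 2[d³/12 + d(b/2)²] = 2[6³/12 + 6×3.75²] = 204.8 in³.
Direct shear f_v = P/L_w = 7.93 / 12 = 0.6608 kip/in (vertical).
Torsion M = P·e = 7.93 × 8.5 = 67.405 kip·in.
Critical point at (x, y) = (3.75, 3) from centroid. f_tx = M·y/J = 0.9876 kip/in; f_ty = M·x/J = 1.235 kip/in.
Resultant f_max = √[f_tx² + (f_v + f_ty)²] = √[0.9876² + (0.6608 + 1.235)²] = 2.137 kip/in.
Capacity per unit length: φr_n = 0.75 × 0.6 × 90 × (0.707 × 0.1875) = 5.369 kip/in.
2.137 ≤ 5.369 → adequate.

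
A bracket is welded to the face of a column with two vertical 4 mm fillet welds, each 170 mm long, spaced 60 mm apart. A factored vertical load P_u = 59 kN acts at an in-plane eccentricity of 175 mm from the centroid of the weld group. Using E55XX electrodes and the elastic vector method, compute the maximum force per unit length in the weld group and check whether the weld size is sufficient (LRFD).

E55XX → F_EXX = 550 MPa.
Total weld length L_w = 340 mm. Treat welds as unit-width lines.
Polar moment about centroid: J = 2[d³/12 + d(b/2)²] = 2[170³/12 + 170×30²] = 1125000 mm³.
Direct shear f_v = P/L_w = 59×10³ / 340 = 173.5 N/mm (vertical).
Torsion M = P·e = 59×10³ × 175 = 10325000 N·mm.
Critical point at (x, y) = (30, 85) from centroid. f_tx = M·y/J = 780.2 N/mm; f_ty = M·x/J = 275.4 N/mm.
Resultant f_max = √[f_tx² + (f_v + f_ty)²] = √[780.2² + (173.5 + 275.4)²] = 900.1 N/mm.
Capacity per unit length: φr_n = 0.75 × 0.6 × 550 × (0.707 × 4) = 699.9 N/mm.
900.1 > 699.9 → NOT adequate.

f_max ≈ 900 N/mm; NOT adequate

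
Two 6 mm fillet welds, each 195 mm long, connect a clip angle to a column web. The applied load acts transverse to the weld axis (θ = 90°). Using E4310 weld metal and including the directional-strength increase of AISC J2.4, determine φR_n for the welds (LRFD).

φR_n ≈ 480 kN

E43XX → F_EXX = 430 MPa.
t_e = 0.707 × 6 = 4.242 mm; A_we = 4.242 × 390 = 1654 mm².
Directional factor: 1.0 + 0.5 sin^1.5(90°) = 1.5.
F_nw = 0.6 × 430 × 1.5 = 387 MPa.
φR_n = 0.75 × 387 × 1654 × 10⁻³ = 480.2 kN.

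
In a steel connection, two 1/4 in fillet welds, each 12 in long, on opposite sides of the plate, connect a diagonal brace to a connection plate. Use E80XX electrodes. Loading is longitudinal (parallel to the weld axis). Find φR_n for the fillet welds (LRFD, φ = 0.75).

E80XX → F_EXX = 80 ksi.
Effective throat t_e = 0.707 × 0.25 = 0.1767 in.
Total length L = 24 in; A_we = 0.1767 × 24 = 4.242 in².
F_nw = 0.6 F_EXX = 0.6 × 80 = 48 ksi.
φR_n = 0.75 × 48 × 4.242 = 152.7 kips.

φR_n ≈ 153 kips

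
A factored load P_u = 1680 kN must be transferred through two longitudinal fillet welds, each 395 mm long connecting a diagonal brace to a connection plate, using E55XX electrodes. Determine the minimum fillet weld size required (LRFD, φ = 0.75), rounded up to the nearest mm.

E55XX → F_EXX = 550 MPa.
Total weld length L = 790 mm.
Required throat t_e = P_u / (φ × 0.6 F_EXX × L) = 1680 / (0.75 × 0.6 × 550 × 790 × 10⁻³) = 8.592 mm.
Required leg w = t_e / 0.707 = 12.15 mm → use 13 mm.

w = 13 mm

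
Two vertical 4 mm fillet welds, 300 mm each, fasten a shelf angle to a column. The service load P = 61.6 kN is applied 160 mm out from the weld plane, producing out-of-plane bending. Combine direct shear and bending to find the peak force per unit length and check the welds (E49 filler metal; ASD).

E49XX → F_EXX = 490 MPa.
L_w = 2 × 300 = 600 mm; section modulus (unit throat) S = 2 × L²/6 = 30000 mm².
Direct shear f_v = P/L_w = 61.6×10³/600 = 102.7 N/mm.
Moment M = P × e = 61.6×10³ × 160 = 9856000 N·mm; bending f_b = M/S = 328.5 N/mm.
f_max = √(f_v² + f_b²) = √(102.7² + 328.5²) = 344.2 N/mm.
r_n/Ω = (1/2.0) × 0.6 × 490 × (0.707 × 4) = 415.7 N/mm → adequate.

f_max ≈ 344 N/mm; adequate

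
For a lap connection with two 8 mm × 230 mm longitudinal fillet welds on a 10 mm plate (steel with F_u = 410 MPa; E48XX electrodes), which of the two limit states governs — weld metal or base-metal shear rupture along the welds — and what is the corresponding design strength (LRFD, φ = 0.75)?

E48XX → F_EXX = 480 MPa.
t_e = 0.707 × 8 = 5.656 mm; L = 460 mm.
Weld metal: φR_n = 0.75 × 0.6 × 480 × 5.656 × 460 × 10⁻³ = 562 kN.
Base metal (shear rupture): φR_n = 0.75 × 0.6 × 410 × 10 × 460 × 10⁻³ = 848.7 kN.
Governing: weld metal.

φR_n ≈ 562 kN (weld metal governs)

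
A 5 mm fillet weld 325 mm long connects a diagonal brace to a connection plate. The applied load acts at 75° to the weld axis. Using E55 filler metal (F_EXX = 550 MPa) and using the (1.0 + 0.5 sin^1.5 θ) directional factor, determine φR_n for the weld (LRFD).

t_e = 0.707 × 5 = 3.535 mm; A_we = 3.535 × 325 = 1149 mm².
Directional factor: 1.0 + 0.5 sin^1.5(75°) = 1.475.
F_nw = 0.6 × 550 × 1.475 = 486.6 MPa.
φR_n = 0.75 × 486.6 × 1149 × 10⁻³ = 419.3 kN.

φR_n ≈ 419 kN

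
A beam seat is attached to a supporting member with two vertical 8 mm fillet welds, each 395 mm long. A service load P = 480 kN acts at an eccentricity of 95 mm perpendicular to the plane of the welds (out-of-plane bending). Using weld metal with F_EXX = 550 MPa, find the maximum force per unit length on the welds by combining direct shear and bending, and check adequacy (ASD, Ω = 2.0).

L_w = 2 × 395 = 790 mm; section modulus (unit throat) S = 2 × L²/6 = 52010 mm².
Direct shear f_v = P/L_w = 480×10³/790 = 607.6 N/mm.
Moment M = P × e = 480×10³ × 95 = 45600000 N·mm; bending f_b = M/S = 876.8 N/mm.
f_max = √(f_v² + f_b²) = √(607.6² + 876.8²) = 1067 N/mm.
r_n/Ω = (1/2.0) × 0.6 × 550 × (0.707 × 8) = 933.2 N/mm → NOT adequate.

f_max ≈ 1070 N/mm; NOT adequate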